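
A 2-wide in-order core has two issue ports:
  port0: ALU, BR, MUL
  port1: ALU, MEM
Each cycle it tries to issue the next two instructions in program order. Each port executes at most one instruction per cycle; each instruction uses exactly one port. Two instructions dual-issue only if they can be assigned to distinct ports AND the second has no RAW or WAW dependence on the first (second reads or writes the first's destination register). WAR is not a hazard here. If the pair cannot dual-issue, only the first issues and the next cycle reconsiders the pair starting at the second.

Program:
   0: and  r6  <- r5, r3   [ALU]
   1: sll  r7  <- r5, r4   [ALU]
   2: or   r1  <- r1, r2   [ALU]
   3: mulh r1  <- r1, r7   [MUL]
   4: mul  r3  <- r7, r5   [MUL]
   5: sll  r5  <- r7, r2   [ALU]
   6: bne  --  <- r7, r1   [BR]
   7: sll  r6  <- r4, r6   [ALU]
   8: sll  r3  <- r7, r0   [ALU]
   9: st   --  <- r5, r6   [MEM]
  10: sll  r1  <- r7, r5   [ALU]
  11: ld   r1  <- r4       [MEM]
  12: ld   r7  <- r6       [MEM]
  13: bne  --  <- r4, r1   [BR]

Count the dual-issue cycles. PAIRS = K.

PAIRS = 5

0. and/sll @i0+i1  | 2-wide
1. or @i2  | RAW+WAW r1
2. mulh @i3  | no-port MUL/MUL
3. mul/sll @i4+i5  | 2-wide
4. bne/sll @i6+i7  | 2-wide
5. sll/st @i8+i9  | 2-wide
6. sll @i10  | WAW r1
7. ld @i11  | no-port MEM/MEM
8. ld/bne @i12+i13  | 2-wide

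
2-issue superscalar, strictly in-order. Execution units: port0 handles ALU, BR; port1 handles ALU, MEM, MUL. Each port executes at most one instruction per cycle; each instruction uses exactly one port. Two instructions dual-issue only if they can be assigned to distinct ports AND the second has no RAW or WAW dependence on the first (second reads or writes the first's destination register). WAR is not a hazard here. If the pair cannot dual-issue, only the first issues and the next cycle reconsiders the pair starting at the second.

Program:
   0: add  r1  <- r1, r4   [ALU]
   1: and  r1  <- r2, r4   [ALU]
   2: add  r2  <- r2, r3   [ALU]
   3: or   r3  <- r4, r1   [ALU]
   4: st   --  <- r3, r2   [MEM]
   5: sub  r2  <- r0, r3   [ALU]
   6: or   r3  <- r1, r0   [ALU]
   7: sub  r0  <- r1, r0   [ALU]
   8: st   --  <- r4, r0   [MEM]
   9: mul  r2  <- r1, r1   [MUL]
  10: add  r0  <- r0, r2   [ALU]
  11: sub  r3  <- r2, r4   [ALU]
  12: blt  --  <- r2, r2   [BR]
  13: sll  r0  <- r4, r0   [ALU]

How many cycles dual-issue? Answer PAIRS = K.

  cy0 -> i0 (add) WAW r1
  cy1 -> i1+i2 (and;add) pair
  cy2 -> i3 (or) RAW r3
  cy3 -> i4+i5 (st;sub) pair
  cy4 -> i6+i7 (or;sub) pair
  cy5 -> i8 (st) no-port MEM/MUL
  cy6 -> i9 (mul) RAW r2
  cy7 -> i10+i11 (add;sub) pair
  cy8 -> i12+i13 (blt;sll) pair

PAIRS = 5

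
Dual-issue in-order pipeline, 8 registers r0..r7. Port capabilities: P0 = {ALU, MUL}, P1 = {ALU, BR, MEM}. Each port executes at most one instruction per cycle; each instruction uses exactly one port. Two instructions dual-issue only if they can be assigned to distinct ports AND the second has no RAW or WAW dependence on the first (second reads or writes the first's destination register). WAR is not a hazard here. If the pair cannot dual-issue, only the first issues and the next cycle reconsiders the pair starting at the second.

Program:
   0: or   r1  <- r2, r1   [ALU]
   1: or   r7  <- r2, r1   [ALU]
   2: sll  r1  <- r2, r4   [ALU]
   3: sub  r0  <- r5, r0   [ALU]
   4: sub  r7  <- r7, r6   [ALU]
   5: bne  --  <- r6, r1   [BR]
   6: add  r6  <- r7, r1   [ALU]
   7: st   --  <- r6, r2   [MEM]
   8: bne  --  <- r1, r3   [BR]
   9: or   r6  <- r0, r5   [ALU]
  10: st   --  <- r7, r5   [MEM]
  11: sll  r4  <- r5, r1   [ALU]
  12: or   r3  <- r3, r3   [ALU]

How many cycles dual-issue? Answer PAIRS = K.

PAIRS = 5

[0] i0  or  -- RAW r1
[1] i1/i2  or+sll  -- pair
[2] i3/i4  sub+sub  -- pair
[3] i5/i6  bne+add  -- pair
[4] i7  st  -- no-port MEM/BR
[5] i8/i9  bne+or  -- pair
[6] i10/i11  st+sll  -- pair
[7] i12  or  -- tail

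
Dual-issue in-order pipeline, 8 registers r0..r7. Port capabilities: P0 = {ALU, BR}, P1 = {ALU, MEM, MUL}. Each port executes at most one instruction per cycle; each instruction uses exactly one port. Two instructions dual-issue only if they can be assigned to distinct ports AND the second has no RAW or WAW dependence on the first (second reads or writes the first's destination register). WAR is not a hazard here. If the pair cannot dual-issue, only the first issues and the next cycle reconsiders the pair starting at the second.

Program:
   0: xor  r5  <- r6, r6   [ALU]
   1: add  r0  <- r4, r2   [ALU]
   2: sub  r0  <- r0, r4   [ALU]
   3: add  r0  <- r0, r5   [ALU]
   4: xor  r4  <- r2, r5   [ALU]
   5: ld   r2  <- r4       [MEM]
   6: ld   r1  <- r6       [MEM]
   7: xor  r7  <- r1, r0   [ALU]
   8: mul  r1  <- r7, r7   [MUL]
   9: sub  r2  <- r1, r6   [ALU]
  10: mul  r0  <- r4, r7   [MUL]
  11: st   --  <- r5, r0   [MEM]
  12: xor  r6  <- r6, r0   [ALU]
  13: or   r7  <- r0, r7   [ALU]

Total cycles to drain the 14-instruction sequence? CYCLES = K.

CYCLES = 10

#0 head=0: xor+add i0,i1 pair
#1 head=2: sub i2 RAW+WAW r0
#2 head=3: add+xor i3,i4 pair
#3 head=5: ld i5 no-port MEM/MEM
#4 head=6: ld i6 RAW r1
#5 head=7: xor i7 RAW r7
#6 head=8: mul i8 RAW r1
#7 head=9: sub+mul i9,i10 pair
#8 head=11: st+xor i11,i12 pair
#9 head=13: or i13 tail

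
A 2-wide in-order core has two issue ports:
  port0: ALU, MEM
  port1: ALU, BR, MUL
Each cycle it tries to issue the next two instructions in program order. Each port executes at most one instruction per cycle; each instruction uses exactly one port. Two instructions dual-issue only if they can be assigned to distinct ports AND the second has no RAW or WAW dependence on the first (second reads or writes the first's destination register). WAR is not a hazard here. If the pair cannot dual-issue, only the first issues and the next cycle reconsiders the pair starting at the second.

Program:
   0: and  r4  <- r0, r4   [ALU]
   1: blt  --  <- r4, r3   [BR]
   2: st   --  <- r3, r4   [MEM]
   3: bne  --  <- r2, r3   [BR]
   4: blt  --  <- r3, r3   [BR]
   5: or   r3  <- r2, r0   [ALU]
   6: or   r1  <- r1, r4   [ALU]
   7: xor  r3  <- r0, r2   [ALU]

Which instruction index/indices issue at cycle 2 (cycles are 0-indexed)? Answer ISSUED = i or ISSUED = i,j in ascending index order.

[0] i0  and  -- RAW r4
[1] i1,i2  blt;st  -- dual
[2] i3  bne  -- no-port BR/BR
[3] i4,i5  blt;or  -- dual
[4] i6,i7  or;xor  -- dual

ISSUED = 3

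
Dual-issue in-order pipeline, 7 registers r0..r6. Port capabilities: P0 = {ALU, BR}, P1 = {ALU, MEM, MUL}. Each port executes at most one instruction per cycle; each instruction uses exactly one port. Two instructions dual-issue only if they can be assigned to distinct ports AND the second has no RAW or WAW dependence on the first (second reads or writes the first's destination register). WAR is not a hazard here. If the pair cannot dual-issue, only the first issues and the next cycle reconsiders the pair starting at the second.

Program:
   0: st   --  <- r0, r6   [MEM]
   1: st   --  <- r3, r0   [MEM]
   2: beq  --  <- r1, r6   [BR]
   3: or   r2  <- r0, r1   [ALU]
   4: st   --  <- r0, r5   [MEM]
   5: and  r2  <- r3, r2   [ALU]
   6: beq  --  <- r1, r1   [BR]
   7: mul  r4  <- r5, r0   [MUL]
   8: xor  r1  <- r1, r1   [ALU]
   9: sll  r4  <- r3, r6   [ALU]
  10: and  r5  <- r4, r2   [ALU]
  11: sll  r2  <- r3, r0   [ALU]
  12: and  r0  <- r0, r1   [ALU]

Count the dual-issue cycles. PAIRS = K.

PAIRS = 5

#0 head=0: st i0 no-port MEM/MEM
#1 head=1: st;beq i1,i2 2-wide
#2 head=3: or;st i3,i4 2-wide
#3 head=5: and;beq i5,i6 2-wide
#4 head=7: mul;xor i7,i8 2-wide
#5 head=9: sll i9 RAW r4
#6 head=10: and;sll i10,i11 2-wide
#7 head=12: and i12 tail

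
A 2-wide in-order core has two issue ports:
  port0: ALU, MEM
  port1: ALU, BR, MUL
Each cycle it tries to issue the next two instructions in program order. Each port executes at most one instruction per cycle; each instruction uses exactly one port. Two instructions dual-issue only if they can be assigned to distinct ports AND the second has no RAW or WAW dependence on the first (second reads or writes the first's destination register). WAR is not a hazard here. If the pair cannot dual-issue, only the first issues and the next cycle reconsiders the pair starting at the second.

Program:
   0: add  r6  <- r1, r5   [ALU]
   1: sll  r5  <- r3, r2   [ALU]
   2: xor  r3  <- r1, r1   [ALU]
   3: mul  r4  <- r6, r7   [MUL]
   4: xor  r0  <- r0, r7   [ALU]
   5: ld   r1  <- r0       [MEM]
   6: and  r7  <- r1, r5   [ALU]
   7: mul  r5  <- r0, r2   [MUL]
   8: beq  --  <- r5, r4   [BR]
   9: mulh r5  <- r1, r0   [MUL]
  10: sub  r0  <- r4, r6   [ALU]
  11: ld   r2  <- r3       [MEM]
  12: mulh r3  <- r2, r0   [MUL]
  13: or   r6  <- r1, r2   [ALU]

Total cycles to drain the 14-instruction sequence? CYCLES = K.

t=0 i0,i1:add/sll ; dual
t=1 i2,i3:xor/mul ; dual
t=2 i4:xor ; RAW r0
t=3 i5:ld ; RAW r1
t=4 i6,i7:and/mul ; dual
t=5 i8:beq ; no-port BR/MUL
t=6 i9,i10:mulh/sub ; dual
t=7 i11:ld ; RAW r2
t=8 i12,i13:mulh/or ; dual

CYCLES = 9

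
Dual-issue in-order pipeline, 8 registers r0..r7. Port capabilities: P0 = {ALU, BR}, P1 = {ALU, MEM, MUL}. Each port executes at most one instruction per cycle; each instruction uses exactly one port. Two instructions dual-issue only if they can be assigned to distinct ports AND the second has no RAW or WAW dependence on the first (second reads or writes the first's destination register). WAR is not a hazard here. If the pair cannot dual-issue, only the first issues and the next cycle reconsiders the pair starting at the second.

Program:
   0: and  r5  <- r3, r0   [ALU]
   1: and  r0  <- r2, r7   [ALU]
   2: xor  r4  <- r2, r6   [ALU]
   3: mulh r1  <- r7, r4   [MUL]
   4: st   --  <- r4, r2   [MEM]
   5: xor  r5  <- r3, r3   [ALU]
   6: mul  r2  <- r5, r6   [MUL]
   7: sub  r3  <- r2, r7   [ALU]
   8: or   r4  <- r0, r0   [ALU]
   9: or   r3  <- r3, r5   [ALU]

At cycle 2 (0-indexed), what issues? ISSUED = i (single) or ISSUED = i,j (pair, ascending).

  cy0 -> i0&i1 (and.ALU+and.ALU) pair
  cy1 -> i2 (xor.ALU) RAW r4
  cy2 -> i3 (mulh.MUL) no-port MUL/MEM
  cy3 -> i4&i5 (st.MEM+xor.ALU) pair
  cy4 -> i6 (mul.MUL) RAW r2
  cy5 -> i7&i8 (sub.ALU+or.ALU) pair
  cy6 -> i9 (or.ALU) tail

ISSUED = 3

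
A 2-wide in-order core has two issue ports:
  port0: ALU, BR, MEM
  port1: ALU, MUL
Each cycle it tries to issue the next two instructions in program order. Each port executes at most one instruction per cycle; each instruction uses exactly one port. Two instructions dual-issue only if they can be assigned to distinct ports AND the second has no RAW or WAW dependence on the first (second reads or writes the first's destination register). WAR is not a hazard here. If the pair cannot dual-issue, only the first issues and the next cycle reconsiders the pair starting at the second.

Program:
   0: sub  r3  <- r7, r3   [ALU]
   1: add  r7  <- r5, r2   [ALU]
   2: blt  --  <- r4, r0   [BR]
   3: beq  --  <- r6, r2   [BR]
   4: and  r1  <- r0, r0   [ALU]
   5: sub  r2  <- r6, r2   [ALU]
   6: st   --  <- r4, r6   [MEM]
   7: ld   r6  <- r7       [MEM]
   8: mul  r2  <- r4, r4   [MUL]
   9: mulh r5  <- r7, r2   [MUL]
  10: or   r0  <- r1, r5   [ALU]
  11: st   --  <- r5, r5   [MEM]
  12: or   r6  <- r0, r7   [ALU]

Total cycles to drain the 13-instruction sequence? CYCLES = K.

CYCLES = 8

#0 head=0: sub.ALU;add.ALU i0+i1 dual
#1 head=2: blt.BR i2 no-port BR/BR
#2 head=3: beq.BR;and.ALU i3+i4 dual
#3 head=5: sub.ALU;st.MEM i5+i6 dual
#4 head=7: ld.MEM;mul.MUL i7+i8 dual
#5 head=9: mulh.MUL i9 RAW r5
#6 head=10: or.ALU;st.MEM i10+i11 dual
#7 head=12: or.ALU i12 tail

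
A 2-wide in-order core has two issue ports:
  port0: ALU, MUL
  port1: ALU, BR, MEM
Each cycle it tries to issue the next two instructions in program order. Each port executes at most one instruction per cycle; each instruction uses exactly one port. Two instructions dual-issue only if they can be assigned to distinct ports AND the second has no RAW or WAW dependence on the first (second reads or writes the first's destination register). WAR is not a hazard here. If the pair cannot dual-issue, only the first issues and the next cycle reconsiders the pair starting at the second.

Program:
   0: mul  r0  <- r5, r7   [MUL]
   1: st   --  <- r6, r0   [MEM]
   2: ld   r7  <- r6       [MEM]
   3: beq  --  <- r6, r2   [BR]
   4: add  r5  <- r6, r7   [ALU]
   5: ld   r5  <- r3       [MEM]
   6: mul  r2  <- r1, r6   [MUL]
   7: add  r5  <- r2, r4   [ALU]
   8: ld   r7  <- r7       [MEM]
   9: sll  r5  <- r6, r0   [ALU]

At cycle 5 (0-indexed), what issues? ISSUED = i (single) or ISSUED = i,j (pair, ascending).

ISSUED = 7,8

0. mul.MUL @i0  | RAW r0
1. st.MEM @i1  | no-port MEM/MEM
2. ld.MEM @i2  | no-port MEM/BR
3. beq.BR;add.ALU @i3/i4  | 2-wide
4. ld.MEM;mul.MUL @i5/i6  | 2-wide
5. add.ALU;ld.MEM @i7/i8  | 2-wide
6. sll.ALU @i9  | tail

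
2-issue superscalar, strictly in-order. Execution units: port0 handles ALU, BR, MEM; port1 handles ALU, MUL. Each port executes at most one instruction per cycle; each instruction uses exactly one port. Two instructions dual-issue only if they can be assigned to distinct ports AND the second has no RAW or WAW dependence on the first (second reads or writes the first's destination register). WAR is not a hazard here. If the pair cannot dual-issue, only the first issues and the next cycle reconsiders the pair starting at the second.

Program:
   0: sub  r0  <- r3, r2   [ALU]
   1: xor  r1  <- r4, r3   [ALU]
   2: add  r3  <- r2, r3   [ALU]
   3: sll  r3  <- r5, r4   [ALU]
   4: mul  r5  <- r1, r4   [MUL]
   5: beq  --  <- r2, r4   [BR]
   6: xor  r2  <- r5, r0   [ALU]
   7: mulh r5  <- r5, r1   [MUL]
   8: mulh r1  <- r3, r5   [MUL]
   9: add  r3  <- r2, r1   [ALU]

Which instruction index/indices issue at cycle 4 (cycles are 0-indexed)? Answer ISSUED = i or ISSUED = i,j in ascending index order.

t=0 i0+i1:sub;xor ; dual
t=1 i2:add ; WAW r3
t=2 i3+i4:sll;mul ; dual
t=3 i5+i6:beq;xor ; dual
t=4 i7:mulh ; no-port MUL/MUL
t=5 i8:mulh ; RAW r1
t=6 i9:add ; tail

ISSUED = 7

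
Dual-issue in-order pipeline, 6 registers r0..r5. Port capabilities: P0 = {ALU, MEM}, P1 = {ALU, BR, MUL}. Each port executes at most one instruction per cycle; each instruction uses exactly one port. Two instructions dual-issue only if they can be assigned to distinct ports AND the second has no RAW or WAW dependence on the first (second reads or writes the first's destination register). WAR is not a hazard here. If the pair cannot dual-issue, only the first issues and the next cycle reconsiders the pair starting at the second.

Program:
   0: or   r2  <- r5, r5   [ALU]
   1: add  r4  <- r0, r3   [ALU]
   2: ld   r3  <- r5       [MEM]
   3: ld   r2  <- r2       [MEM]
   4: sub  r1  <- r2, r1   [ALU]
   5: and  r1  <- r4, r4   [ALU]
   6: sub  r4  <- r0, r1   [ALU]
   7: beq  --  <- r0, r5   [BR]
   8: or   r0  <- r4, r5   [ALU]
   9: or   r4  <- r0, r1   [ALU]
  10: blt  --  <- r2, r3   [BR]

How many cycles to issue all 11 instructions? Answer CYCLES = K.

CYCLES = 8

#0 head=0: or.ALU/add.ALU i0,i1 2-wide
#1 head=2: ld.MEM i2 no-port MEM/MEM
#2 head=3: ld.MEM i3 RAW r2
#3 head=4: sub.ALU i4 WAW r1
#4 head=5: and.ALU i5 RAW r1
#5 head=6: sub.ALU/beq.BR i6,i7 2-wide
#6 head=8: or.ALU i8 RAW r0
#7 head=9: or.ALU/blt.BR i9,i10 2-wide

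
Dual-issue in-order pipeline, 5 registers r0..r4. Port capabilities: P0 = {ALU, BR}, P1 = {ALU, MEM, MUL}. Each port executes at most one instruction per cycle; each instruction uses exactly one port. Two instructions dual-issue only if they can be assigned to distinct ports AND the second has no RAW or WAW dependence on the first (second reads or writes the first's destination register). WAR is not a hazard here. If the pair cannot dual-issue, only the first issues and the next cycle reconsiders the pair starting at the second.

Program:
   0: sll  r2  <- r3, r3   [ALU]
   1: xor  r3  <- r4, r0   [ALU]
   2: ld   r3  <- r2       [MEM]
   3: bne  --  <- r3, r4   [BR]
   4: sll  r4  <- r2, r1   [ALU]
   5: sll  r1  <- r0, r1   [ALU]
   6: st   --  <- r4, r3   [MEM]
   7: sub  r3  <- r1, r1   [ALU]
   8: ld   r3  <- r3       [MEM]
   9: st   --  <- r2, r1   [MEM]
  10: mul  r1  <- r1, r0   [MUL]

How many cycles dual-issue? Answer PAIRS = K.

PAIRS = 3

  cy0 -> i0/i1 (sll xor) 2-wide
  cy1 -> i2 (ld) RAW r3
  cy2 -> i3/i4 (bne sll) 2-wide
  cy3 -> i5/i6 (sll st) 2-wide
  cy4 -> i7 (sub) RAW+WAW r3
  cy5 -> i8 (ld) no-port MEM/MEM
  cy6 -> i9 (st) no-port MEM/MUL
  cy7 -> i10 (mul) tail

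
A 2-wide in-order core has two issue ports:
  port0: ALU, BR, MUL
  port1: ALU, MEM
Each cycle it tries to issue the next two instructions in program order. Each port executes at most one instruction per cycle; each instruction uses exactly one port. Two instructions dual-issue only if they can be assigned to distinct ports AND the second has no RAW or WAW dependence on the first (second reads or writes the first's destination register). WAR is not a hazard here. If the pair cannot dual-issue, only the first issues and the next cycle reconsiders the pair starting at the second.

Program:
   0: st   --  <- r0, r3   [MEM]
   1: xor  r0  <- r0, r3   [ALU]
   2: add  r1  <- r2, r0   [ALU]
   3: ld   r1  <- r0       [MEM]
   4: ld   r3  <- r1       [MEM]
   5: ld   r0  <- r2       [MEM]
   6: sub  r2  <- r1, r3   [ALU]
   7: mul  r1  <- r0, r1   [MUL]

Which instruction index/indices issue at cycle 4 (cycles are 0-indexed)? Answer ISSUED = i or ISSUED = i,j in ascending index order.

c0: i0,i1 st.MEM xor.ALU  dual
c1: i2 add.ALU  WAW r1
c2: i3 ld.MEM  no-port MEM/MEM
c3: i4 ld.MEM  no-port MEM/MEM
c4: i5,i6 ld.MEM sub.ALU  dual
c5: i7 mul.MUL  tail

ISSUED = 5,6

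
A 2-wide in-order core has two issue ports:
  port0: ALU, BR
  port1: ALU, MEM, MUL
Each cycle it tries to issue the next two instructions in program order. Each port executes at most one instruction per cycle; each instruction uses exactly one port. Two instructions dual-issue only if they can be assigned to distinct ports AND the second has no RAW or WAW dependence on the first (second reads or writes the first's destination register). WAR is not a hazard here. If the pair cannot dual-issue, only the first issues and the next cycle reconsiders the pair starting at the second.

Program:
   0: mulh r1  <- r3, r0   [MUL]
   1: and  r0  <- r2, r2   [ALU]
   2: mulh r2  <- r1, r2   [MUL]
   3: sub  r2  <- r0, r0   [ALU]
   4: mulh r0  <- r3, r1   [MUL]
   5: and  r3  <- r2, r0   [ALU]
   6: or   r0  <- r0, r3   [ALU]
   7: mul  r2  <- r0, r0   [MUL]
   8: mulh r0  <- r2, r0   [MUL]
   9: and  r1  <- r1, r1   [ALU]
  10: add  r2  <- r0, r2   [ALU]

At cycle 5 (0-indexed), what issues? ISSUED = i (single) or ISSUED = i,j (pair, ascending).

  cy0 -> i0&i1 (mulh and) pair
  cy1 -> i2 (mulh) WAW r2
  cy2 -> i3&i4 (sub mulh) pair
  cy3 -> i5 (and) RAW r3
  cy4 -> i6 (or) RAW r0
  cy5 -> i7 (mul) no-port MUL/MUL
  cy6 -> i8&i9 (mulh and) pair
  cy7 -> i10 (add) tail

ISSUED = 7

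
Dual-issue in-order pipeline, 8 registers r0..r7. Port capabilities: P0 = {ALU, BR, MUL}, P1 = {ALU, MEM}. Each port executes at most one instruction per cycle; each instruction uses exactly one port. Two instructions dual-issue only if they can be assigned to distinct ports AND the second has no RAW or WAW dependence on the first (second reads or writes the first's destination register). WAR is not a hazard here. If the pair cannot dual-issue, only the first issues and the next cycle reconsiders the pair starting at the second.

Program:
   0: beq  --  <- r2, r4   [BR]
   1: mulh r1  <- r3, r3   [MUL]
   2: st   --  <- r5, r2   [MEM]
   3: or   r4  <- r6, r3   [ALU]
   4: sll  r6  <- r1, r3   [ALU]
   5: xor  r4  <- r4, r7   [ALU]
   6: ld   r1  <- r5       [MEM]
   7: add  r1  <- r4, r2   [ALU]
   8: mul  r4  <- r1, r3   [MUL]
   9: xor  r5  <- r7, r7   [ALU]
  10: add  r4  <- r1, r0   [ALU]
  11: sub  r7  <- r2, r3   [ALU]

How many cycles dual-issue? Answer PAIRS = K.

PAIRS = 5

c0: i0 beq.BR  no-port BR/MUL
c1: i1,i2 mulh.MUL+st.MEM  2-wide
c2: i3,i4 or.ALU+sll.ALU  2-wide
c3: i5,i6 xor.ALU+ld.MEM  2-wide
c4: i7 add.ALU  RAW r1
c5: i8,i9 mul.MUL+xor.ALU  2-wide
c6: i10,i11 add.ALU+sub.ALU  2-wide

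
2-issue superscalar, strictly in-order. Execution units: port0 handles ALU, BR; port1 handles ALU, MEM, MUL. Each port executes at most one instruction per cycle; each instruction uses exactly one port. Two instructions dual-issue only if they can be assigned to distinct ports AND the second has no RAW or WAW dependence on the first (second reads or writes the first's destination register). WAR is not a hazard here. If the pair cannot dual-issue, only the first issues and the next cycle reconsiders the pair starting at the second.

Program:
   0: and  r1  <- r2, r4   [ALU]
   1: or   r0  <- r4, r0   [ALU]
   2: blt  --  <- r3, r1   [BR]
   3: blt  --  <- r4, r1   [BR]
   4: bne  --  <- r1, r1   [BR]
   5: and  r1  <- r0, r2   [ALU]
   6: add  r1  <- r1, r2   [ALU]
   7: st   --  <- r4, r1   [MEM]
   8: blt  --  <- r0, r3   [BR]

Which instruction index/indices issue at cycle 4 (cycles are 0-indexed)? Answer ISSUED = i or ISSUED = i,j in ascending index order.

[0] i0&i1  and or  -- dual
[1] i2  blt  -- no-port BR/BR
[2] i3  blt  -- no-port BR/BR
[3] i4&i5  bne and  -- dual
[4] i6  add  -- RAW r1
[5] i7&i8  st blt  -- dual

ISSUED = 6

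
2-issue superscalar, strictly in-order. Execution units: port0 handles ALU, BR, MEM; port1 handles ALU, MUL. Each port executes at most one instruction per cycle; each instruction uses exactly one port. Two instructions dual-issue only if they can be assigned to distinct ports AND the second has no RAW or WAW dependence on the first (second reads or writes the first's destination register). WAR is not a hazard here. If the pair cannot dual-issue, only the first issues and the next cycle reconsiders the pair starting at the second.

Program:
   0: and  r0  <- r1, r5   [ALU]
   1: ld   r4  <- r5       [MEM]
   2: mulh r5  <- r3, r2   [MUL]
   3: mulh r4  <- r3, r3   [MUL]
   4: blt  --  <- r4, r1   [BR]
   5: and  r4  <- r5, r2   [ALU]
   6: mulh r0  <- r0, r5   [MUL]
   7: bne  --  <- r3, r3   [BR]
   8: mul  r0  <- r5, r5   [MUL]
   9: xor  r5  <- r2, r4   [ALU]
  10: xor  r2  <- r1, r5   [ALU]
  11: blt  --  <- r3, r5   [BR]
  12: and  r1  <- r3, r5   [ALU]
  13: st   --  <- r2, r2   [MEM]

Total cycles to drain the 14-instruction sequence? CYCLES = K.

CYCLES = 8

[0] i0,i1  and/ld  -- pair
[1] i2  mulh  -- no-port MUL/MUL
[2] i3  mulh  -- RAW r4
[3] i4,i5  blt/and  -- pair
[4] i6,i7  mulh/bne  -- pair
[5] i8,i9  mul/xor  -- pair
[6] i10,i11  xor/blt  -- pair
[7] i12,i13  and/st  -- pair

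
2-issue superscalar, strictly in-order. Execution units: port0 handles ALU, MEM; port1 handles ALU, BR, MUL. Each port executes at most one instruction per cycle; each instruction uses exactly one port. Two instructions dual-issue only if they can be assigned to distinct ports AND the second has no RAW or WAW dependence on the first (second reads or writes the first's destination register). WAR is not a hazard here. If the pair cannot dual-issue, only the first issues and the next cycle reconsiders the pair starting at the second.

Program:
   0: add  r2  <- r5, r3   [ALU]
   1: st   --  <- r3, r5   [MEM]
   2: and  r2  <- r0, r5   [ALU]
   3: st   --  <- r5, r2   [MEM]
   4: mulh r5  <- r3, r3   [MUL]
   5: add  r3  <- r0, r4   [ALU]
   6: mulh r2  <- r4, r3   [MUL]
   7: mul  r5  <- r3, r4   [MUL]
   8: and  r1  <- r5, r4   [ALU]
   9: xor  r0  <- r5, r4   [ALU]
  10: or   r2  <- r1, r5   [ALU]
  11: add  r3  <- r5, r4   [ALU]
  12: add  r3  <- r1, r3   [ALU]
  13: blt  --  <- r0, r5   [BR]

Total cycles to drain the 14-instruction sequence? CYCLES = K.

#0 head=0: add.ALU+st.MEM i0+i1 dual
#1 head=2: and.ALU i2 RAW r2
#2 head=3: st.MEM+mulh.MUL i3+i4 dual
#3 head=5: add.ALU i5 RAW r3
#4 head=6: mulh.MUL i6 no-port MUL/MUL
#5 head=7: mul.MUL i7 RAW r5
#6 head=8: and.ALU+xor.ALU i8+i9 dual
#7 head=10: or.ALU+add.ALU i10+i11 dual
#8 head=12: add.ALU+blt.BR i12+i13 dual

CYCLES = 9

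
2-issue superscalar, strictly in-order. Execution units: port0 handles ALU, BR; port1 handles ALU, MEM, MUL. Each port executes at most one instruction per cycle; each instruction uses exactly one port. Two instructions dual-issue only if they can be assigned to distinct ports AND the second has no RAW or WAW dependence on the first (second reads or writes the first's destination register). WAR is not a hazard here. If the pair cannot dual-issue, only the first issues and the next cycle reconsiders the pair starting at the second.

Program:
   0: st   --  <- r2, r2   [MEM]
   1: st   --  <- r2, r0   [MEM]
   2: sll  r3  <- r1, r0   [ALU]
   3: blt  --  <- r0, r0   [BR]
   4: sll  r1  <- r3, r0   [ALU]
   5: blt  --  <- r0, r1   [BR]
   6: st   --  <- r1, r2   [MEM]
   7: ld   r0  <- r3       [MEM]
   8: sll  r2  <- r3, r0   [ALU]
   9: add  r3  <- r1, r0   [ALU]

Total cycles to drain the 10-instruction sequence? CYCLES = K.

[0] i0  st  -- no-port MEM/MEM
[1] i1+i2  st sll  -- 2-wide
[2] i3+i4  blt sll  -- 2-wide
[3] i5+i6  blt st  -- 2-wide
[4] i7  ld  -- RAW r0
[5] i8+i9  sll add  -- 2-wide

CYCLES = 6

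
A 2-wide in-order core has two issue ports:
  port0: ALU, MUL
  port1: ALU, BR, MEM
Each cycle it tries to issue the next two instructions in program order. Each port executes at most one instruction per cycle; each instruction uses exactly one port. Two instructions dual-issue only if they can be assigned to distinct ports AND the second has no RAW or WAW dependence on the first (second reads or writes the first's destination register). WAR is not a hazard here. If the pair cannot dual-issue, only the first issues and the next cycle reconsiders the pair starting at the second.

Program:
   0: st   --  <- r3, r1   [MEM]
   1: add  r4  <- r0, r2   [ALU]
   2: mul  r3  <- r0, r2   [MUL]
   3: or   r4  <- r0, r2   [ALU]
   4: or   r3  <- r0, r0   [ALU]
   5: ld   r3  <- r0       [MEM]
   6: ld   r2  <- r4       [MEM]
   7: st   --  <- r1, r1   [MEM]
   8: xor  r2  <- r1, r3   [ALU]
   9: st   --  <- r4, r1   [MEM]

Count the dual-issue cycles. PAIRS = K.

PAIRS = 3

c0: i0,i1 st.MEM;add.ALU  pair
c1: i2,i3 mul.MUL;or.ALU  pair
c2: i4 or.ALU  WAW r3
c3: i5 ld.MEM  no-port MEM/MEM
c4: i6 ld.MEM  no-port MEM/MEM
c5: i7,i8 st.MEM;xor.ALU  pair
c6: i9 st.MEM  tail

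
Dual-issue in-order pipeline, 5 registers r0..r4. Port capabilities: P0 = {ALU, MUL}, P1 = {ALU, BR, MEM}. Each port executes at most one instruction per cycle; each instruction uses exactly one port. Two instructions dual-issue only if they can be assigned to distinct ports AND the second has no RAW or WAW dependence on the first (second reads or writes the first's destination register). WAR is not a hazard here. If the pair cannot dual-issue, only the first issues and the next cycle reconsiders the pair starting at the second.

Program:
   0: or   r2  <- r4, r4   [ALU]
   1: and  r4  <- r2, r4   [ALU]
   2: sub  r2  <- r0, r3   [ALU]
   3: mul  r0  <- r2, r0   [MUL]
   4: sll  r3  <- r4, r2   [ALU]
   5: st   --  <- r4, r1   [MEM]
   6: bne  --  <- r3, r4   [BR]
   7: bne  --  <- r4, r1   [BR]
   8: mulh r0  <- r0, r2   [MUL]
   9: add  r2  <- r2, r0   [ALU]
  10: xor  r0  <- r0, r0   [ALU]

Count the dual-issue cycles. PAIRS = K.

PAIRS = 4

#0 head=0: or.ALU i0 RAW r2
#1 head=1: and.ALU;sub.ALU i1+i2 2-wide
#2 head=3: mul.MUL;sll.ALU i3+i4 2-wide
#3 head=5: st.MEM i5 no-port MEM/BR
#4 head=6: bne.BR i6 no-port BR/BR
#5 head=7: bne.BR;mulh.MUL i7+i8 2-wide
#6 head=9: add.ALU;xor.ALU i9+i10 2-wide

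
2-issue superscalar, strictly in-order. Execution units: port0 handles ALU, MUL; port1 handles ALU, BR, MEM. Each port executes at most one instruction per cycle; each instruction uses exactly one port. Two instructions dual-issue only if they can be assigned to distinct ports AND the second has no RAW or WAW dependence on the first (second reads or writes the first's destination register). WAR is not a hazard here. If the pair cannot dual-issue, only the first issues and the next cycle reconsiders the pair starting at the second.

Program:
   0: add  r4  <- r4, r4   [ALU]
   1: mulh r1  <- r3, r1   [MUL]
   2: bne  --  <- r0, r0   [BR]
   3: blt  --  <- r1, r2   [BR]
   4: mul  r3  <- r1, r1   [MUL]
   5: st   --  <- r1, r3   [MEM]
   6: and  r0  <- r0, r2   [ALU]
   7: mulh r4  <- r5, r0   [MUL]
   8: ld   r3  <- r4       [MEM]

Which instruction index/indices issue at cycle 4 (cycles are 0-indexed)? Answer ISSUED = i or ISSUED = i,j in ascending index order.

ISSUED = 7

0. add.ALU;mulh.MUL @i0&i1  | dual
1. bne.BR @i2  | no-port BR/BR
2. blt.BR;mul.MUL @i3&i4  | dual
3. st.MEM;and.ALU @i5&i6  | dual
4. mulh.MUL @i7  | RAW r4
5. ld.MEM @i8  | tail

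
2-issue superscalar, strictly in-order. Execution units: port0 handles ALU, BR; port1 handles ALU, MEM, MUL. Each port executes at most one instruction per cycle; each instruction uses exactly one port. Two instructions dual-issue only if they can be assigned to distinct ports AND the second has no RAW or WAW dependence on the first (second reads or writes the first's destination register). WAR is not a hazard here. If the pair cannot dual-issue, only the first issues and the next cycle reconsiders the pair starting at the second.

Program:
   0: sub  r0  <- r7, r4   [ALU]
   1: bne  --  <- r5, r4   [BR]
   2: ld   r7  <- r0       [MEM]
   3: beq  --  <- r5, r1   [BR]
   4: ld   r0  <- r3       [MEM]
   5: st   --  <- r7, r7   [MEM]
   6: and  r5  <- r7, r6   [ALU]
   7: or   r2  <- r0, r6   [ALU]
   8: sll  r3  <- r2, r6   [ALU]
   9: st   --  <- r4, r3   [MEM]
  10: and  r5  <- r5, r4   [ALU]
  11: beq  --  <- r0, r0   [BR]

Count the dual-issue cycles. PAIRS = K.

t=0 i0,i1:sub.ALU;bne.BR ; 2-wide
t=1 i2,i3:ld.MEM;beq.BR ; 2-wide
t=2 i4:ld.MEM ; no-port MEM/MEM
t=3 i5,i6:st.MEM;and.ALU ; 2-wide
t=4 i7:or.ALU ; RAW r2
t=5 i8:sll.ALU ; RAW r3
t=6 i9,i10:st.MEM;and.ALU ; 2-wide
t=7 i11:beq.BR ; tail

PAIRS = 4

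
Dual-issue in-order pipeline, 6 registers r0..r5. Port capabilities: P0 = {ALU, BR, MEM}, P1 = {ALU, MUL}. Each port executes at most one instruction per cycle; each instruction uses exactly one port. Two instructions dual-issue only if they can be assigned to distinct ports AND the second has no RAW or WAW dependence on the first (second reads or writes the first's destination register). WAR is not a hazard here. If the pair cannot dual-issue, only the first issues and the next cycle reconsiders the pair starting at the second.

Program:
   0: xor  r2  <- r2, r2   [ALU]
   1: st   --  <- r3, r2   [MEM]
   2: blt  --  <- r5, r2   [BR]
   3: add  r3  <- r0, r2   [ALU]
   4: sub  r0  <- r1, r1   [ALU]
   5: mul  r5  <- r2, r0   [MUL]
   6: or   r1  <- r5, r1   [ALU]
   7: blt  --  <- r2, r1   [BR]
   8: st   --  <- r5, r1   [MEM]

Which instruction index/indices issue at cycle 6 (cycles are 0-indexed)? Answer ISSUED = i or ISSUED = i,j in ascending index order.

#0 head=0: xor i0 RAW r2
#1 head=1: st i1 no-port MEM/BR
#2 head=2: blt/add i2,i3 2-wide
#3 head=4: sub i4 RAW r0
#4 head=5: mul i5 RAW r5
#5 head=6: or i6 RAW r1
#6 head=7: blt i7 no-port BR/MEM
#7 head=8: st i8 tail

ISSUED = 7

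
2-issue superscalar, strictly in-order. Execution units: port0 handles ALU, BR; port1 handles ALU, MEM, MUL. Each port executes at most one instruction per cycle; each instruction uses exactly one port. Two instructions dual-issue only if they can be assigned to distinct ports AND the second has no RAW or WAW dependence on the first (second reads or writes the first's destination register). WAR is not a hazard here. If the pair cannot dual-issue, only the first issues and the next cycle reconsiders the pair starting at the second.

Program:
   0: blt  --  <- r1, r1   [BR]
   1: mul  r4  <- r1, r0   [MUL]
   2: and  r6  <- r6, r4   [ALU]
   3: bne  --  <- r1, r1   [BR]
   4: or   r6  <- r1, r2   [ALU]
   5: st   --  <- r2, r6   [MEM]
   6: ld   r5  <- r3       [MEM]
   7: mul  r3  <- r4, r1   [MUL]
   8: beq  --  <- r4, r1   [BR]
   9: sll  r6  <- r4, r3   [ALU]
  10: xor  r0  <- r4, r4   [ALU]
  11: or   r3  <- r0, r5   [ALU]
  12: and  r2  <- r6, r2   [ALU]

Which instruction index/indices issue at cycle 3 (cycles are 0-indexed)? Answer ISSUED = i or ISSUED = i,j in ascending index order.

c0: i0&i1 blt mul  pair
c1: i2&i3 and bne  pair
c2: i4 or  RAW r6
c3: i5 st  no-port MEM/MEM
c4: i6 ld  no-port MEM/MUL
c5: i7&i8 mul beq  pair
c6: i9&i10 sll xor  pair
c7: i11&i12 or and  pair

ISSUED = 5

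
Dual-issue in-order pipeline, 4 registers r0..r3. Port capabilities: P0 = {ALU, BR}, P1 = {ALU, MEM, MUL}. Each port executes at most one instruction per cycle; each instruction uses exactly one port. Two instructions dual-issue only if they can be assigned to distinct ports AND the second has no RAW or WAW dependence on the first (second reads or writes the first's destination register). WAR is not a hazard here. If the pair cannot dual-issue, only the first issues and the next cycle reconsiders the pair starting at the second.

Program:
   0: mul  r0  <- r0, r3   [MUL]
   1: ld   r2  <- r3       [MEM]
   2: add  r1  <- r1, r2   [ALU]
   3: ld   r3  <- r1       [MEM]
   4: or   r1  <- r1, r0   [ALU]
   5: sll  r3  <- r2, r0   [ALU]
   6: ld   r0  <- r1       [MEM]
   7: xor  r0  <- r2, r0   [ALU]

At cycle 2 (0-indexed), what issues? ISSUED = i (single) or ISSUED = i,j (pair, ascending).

ISSUED = 2

0. mul @i0  | no-port MUL/MEM
1. ld @i1  | RAW r2
2. add @i2  | RAW r1
3. ld or @i3&i4  | pair
4. sll ld @i5&i6  | pair
5. xor @i7  | tail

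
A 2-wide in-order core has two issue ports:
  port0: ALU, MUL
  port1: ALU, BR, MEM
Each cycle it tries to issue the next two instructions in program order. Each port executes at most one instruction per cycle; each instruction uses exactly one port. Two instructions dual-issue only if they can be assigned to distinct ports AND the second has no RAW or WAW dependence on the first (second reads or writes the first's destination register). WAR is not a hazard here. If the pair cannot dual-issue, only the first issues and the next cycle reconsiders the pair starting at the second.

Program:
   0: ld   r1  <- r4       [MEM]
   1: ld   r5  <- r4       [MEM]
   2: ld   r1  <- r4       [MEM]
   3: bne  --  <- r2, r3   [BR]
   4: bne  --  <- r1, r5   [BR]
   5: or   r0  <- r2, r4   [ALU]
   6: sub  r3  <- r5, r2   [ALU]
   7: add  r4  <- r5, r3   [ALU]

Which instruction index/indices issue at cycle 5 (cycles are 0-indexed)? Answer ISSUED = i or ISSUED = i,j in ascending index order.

ISSUED = 6

0. ld @i0  | no-port MEM/MEM
1. ld @i1  | no-port MEM/MEM
2. ld @i2  | no-port MEM/BR
3. bne @i3  | no-port BR/BR
4. bne/or @i4&i5  | dual
5. sub @i6  | RAW r3
6. add @i7  | tail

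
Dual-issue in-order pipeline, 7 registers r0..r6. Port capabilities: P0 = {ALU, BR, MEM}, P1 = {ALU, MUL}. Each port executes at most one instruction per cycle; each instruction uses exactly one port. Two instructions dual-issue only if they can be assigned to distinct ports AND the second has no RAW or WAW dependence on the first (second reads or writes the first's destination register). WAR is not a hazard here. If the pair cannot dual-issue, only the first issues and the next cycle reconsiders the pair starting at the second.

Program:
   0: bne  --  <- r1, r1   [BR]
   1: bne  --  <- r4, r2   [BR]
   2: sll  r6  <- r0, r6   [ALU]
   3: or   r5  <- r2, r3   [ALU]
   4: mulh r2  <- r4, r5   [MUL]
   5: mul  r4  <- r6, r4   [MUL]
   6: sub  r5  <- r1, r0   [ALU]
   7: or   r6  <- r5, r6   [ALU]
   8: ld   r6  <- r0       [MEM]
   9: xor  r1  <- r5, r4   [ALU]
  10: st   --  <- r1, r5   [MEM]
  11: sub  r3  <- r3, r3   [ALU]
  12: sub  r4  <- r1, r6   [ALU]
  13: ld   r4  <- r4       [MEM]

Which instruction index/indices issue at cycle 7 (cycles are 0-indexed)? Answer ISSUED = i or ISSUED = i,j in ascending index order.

[0] i0  bne.BR  -- no-port BR/BR
[1] i1/i2  bne.BR;sll.ALU  -- pair
[2] i3  or.ALU  -- RAW r5
[3] i4  mulh.MUL  -- no-port MUL/MUL
[4] i5/i6  mul.MUL;sub.ALU  -- pair
[5] i7  or.ALU  -- WAW r6
[6] i8/i9  ld.MEM;xor.ALU  -- pair
[7] i10/i11  st.MEM;sub.ALU  -- pair
[8] i12  sub.ALU  -- RAW+WAW r4
[9] i13  ld.MEM  -- tail

ISSUED = 10,11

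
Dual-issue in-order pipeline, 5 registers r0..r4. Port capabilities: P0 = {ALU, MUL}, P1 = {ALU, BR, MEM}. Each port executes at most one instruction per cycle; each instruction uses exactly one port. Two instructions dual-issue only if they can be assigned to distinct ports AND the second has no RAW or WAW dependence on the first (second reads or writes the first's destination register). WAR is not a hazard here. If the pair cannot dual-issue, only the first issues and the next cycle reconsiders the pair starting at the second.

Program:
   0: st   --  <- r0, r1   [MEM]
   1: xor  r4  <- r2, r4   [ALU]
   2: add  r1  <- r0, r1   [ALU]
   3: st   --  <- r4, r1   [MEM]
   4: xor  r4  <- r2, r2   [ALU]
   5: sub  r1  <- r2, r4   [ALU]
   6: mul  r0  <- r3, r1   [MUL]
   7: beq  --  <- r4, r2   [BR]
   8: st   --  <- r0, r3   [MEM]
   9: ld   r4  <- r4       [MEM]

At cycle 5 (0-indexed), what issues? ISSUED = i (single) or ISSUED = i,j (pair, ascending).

ISSUED = 8

t=0 i0&i1:st.MEM/xor.ALU ; pair
t=1 i2:add.ALU ; RAW r1
t=2 i3&i4:st.MEM/xor.ALU ; pair
t=3 i5:sub.ALU ; RAW r1
t=4 i6&i7:mul.MUL/beq.BR ; pair
t=5 i8:st.MEM ; no-port MEM/MEM
t=6 i9:ld.MEM ; tail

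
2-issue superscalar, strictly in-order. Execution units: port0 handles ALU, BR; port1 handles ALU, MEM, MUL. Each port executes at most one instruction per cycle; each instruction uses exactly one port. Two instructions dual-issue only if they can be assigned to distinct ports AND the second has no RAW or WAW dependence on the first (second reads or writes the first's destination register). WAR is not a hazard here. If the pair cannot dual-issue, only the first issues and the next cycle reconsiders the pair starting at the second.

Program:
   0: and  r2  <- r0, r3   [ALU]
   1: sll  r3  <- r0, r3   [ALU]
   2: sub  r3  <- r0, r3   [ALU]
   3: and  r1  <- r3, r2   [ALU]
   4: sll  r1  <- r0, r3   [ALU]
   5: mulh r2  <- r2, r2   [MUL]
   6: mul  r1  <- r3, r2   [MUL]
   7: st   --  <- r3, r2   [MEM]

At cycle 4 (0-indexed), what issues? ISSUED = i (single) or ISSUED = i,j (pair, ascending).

ISSUED = 6

  cy0 -> i0&i1 (and.ALU;sll.ALU) 2-wide
  cy1 -> i2 (sub.ALU) RAW r3
  cy2 -> i3 (and.ALU) WAW r1
  cy3 -> i4&i5 (sll.ALU;mulh.MUL) 2-wide
  cy4 -> i6 (mul.MUL) no-port MUL/MEM
  cy5 -> i7 (st.MEM) tail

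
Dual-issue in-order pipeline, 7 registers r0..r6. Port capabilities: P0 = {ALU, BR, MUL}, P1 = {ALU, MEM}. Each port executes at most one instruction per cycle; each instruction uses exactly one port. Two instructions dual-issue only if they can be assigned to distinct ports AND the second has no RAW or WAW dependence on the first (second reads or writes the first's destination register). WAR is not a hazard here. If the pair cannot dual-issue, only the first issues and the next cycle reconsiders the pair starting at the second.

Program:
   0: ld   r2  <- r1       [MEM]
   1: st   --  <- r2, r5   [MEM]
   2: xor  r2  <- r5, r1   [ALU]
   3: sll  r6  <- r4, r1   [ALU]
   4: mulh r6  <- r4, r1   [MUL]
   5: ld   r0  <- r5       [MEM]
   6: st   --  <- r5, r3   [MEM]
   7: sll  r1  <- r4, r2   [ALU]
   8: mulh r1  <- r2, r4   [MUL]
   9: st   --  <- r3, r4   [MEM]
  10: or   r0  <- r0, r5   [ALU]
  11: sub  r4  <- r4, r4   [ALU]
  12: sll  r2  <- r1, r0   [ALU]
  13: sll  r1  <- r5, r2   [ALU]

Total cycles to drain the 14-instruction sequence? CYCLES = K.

c0: i0 ld.MEM  no-port MEM/MEM
c1: i1+i2 st.MEM;xor.ALU  pair
c2: i3 sll.ALU  WAW r6
c3: i4+i5 mulh.MUL;ld.MEM  pair
c4: i6+i7 st.MEM;sll.ALU  pair
c5: i8+i9 mulh.MUL;st.MEM  pair
c6: i10+i11 or.ALU;sub.ALU  pair
c7: i12 sll.ALU  RAW r2
c8: i13 sll.ALU  tail

CYCLES = 9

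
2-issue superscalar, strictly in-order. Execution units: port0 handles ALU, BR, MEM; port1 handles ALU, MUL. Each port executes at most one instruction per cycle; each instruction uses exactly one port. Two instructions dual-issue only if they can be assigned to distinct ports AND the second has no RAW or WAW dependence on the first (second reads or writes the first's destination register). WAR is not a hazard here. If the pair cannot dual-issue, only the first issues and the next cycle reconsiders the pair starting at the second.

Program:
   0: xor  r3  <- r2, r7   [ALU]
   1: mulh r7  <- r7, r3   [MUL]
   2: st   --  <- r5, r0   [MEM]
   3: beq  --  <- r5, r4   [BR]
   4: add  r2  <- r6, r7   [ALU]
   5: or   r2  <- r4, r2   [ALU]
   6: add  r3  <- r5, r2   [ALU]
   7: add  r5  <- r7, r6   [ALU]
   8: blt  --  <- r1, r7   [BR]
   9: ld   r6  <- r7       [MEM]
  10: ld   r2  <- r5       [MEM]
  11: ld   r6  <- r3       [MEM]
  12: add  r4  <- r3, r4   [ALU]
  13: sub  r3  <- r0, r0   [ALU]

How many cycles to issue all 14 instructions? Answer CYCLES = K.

t=0 i0:xor.ALU ; RAW r3
t=1 i1+i2:mulh.MUL;st.MEM ; 2-wide
t=2 i3+i4:beq.BR;add.ALU ; 2-wide
t=3 i5:or.ALU ; RAW r2
t=4 i6+i7:add.ALU;add.ALU ; 2-wide
t=5 i8:blt.BR ; no-port BR/MEM
t=6 i9:ld.MEM ; no-port MEM/MEM
t=7 i10:ld.MEM ; no-port MEM/MEM
t=8 i11+i12:ld.MEM;add.ALU ; 2-wide
t=9 i13:sub.ALU ; tail

CYCLES = 10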